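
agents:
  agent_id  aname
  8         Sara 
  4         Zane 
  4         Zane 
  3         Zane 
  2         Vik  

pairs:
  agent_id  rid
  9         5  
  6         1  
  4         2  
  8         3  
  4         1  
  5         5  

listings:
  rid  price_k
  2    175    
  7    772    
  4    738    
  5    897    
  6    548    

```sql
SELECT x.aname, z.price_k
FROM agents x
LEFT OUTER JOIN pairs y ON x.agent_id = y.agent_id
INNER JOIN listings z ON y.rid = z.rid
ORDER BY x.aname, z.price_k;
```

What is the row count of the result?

Step 1 — x LEFT JOIN y on agent_id → 7 row(s).
Then INNER JOIN `listings z` on rid: keep only rows whose y.rid appears in z.
Result: 2 row(s).

2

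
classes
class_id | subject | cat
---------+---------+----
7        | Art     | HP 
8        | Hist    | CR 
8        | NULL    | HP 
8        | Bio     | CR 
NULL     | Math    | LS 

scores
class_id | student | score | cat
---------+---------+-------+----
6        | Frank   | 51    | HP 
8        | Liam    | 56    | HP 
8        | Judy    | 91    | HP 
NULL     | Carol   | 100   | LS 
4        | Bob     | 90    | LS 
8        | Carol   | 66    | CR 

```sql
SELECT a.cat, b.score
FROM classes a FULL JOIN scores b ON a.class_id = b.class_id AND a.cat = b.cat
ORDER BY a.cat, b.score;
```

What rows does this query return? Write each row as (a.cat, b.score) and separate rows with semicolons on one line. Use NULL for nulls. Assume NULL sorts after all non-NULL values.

(CR, 66); (CR, 66); (HP, 56); (HP, 91); (HP, NULL); (LS, NULL); (NULL, 51); (NULL, 90); (NULL, 100)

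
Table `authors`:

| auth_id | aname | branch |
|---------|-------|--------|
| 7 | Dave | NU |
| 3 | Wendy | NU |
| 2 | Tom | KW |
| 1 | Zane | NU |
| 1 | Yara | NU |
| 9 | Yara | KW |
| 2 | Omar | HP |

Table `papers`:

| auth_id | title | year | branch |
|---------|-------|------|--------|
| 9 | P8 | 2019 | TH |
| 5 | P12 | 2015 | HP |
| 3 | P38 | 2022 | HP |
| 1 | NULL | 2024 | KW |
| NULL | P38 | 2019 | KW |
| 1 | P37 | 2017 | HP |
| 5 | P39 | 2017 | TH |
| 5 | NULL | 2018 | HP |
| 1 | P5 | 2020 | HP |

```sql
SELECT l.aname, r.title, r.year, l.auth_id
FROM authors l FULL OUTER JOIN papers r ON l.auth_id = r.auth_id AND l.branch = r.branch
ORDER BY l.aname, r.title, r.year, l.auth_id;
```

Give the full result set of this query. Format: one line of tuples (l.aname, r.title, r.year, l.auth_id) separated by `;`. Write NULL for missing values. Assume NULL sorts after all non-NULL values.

FULL OUTER JOIN keeps every row from both sides; unmatched rows get NULL for the other side's columns.
Matching on l.auth_id = r.auth_id AND l.branch = r.branch. A NULL in a compared column never satisfies the condition.
- l (auth_id=7, branch=NU) has no partner → padded with NULL.
- l (auth_id=3, branch=NU) has no partner → padded with NULL.
- l (auth_id=2, branch=KW) has no partner → padded with NULL.
- l (auth_id=1, branch=NU) has no partner → padded with NULL.
- l (auth_id=1, branch=NU) has no partner → padded with NULL.
- l (auth_id=9, branch=KW) has no partner → padded with NULL.
- l (auth_id=2, branch=HP) has no partner → padded with NULL.
- 9 row(s) from r found no l partner → padded with NULL.

(Dave, NULL, NULL, 7); (Omar, NULL, NULL, 2); (Tom, NULL, NULL, 2); (Wendy, NULL, NULL, 3); (Yara, NULL, NULL, 1); (Yara, NULL, NULL, 9); (Zane, NULL, NULL, 1); (NULL, P12, 2015, NULL); (NULL, P37, 2017, NULL); (NULL, P38, 2019, NULL); (NULL, P38, 2022, NULL); (NULL, P39, 2017, NULL); (NULL, P5, 2020, NULL); (NULL, P8, 2019, NULL); (NULL, NULL, 2018, NULL); (NULL, NULL, 2024, NULL)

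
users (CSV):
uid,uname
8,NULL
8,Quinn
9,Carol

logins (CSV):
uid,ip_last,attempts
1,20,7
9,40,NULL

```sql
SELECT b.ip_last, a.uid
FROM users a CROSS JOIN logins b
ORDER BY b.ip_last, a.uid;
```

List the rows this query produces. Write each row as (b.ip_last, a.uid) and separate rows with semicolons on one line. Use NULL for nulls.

(20, 8); (20, 8); (20, 9); (40, 8); (40, 8); (40, 9)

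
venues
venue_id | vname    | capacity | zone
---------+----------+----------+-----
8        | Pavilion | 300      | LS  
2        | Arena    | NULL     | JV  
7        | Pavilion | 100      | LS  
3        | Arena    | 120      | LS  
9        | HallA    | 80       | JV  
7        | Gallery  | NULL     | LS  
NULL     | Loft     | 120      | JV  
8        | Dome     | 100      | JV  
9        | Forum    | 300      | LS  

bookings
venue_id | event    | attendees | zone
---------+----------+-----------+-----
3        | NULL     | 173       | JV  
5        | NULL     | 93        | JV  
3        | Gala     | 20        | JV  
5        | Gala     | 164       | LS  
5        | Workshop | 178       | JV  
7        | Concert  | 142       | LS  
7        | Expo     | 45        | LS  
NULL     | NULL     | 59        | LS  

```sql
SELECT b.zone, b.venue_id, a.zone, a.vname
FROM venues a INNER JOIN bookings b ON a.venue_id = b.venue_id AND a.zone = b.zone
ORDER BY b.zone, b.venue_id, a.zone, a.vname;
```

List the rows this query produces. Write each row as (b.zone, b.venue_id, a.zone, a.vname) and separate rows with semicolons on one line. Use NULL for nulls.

(LS, 7, LS, Gallery); (LS, 7, LS, Gallery); (LS, 7, LS, Pavilion); (LS, 7, LS, Pavilion)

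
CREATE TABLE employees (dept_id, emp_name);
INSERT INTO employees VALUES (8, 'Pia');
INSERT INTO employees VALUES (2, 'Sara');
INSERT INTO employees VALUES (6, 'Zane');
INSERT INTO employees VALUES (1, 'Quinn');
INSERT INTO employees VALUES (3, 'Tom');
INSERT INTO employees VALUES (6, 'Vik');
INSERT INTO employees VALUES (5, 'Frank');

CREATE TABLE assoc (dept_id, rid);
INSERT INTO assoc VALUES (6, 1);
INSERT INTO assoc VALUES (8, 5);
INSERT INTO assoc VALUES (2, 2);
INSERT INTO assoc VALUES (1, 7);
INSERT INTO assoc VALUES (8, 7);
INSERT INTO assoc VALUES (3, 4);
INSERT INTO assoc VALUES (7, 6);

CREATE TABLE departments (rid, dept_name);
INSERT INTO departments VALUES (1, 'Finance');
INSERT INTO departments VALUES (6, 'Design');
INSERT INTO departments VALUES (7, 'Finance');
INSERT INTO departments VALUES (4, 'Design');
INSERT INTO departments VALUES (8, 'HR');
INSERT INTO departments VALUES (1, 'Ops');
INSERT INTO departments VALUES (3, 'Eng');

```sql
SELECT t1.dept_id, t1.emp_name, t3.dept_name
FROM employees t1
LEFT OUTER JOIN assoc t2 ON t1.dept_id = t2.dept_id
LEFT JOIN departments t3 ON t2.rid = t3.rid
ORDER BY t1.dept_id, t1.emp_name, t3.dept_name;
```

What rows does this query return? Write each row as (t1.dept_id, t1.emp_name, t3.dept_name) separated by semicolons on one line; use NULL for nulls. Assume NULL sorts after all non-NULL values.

Step 1 — t1 LEFT JOIN t2 on dept_id → 8 row(s).
Then LEFT JOIN `departments t3` on rid: each of those 8 rows is kept; rows whose t2.rid has no match in t3 get NULL for t3's columns.

(1, Quinn, Finance); (2, Sara, NULL); (3, Tom, Design); (5, Frank, NULL); (6, Vik, Finance); (6, Vik, Ops); (6, Zane, Finance); (6, Zane, Ops); (8, Pia, Finance); (8, Pia, NULL)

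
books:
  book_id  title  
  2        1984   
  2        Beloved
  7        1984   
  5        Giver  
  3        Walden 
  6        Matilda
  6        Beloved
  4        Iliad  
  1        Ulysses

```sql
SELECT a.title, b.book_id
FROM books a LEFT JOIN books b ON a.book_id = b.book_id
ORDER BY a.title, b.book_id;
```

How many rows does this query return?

LEFT JOIN keeps every row from `books a`; unmatched rows get NULL for `books b`'s columns.
Matching on a.book_id = b.book_id.
- a (book_id=2) pairs with 2 row(s) of b.
- a (book_id=2) pairs with 2 row(s) of b.
- a (book_id=7) pairs with 1 row(s) of b.
- a (book_id=5) pairs with 1 row(s) of b.
- a (book_id=3) pairs with 1 row(s) of b.
- a (book_id=6) pairs with 2 row(s) of b.
- a (book_id=6) pairs with 2 row(s) of b.
- a (book_id=4) pairs with 1 row(s) of b.
- a (book_id=1) pairs with 1 row(s) of b.
Total: 13 rows.

13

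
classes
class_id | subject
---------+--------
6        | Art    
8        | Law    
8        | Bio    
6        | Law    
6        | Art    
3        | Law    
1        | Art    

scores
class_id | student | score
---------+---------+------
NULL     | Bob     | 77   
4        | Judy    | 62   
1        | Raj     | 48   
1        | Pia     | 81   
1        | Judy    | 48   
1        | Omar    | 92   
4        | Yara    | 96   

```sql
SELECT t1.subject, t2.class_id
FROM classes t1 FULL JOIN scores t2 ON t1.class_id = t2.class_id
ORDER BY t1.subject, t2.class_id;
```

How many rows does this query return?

13

FULL OUTER JOIN keeps every row from both sides; unmatched rows get NULL for the other side's columns.
Matching on t1.class_id = t2.class_id. A NULL in a compared column never satisfies the condition.
- class_id=6: no t2 row matches, row kept with t2 columns NULL.
- class_id=8: no t2 row matches, row kept with t2 columns NULL.
- class_id=8: no t2 row matches, row kept with t2 columns NULL.
- class_id=6: no t2 row matches, row kept with t2 columns NULL.
- class_id=6: no t2 row matches, row kept with t2 columns NULL.
- class_id=3: no t2 row matches, row kept with t2 columns NULL.
- class_id=1: 4 matching t2 row(s), so 4 row(s) emitted.
- 3 t2 row(s) had no t1 match → kept, t1 columns NULL.
Total: 4 matched + 9 padded = 13 rows.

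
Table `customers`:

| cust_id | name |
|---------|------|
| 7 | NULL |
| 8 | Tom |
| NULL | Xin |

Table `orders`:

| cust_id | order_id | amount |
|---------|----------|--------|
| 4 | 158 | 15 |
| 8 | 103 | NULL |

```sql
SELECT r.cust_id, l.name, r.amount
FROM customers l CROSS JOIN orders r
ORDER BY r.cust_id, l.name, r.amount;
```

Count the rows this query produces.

6

CROSS JOIN pairs every row of `customers` with every row of `orders`: 3 × 2 = 6 rows.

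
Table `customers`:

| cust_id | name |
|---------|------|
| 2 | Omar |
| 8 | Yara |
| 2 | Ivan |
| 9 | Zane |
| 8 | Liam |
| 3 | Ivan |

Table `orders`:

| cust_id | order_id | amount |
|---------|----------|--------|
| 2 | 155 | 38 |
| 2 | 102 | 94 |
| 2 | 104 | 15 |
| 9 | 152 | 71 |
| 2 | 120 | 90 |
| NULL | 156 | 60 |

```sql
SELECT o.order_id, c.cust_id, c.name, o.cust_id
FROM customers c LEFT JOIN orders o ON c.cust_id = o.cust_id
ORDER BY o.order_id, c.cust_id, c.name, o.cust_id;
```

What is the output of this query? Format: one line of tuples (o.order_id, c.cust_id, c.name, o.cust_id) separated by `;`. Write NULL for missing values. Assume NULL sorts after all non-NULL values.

LEFT JOIN keeps every row from `customers`; unmatched rows get NULL for `orders`'s columns.
Matching on c.cust_id = o.cust_id. A NULL in a compared column never satisfies the condition.
- c row (cust_id=2): matches 4 o row(s) → 4 output row(s).
- c row (cust_id=8): no match → kept, o columns NULL.
- c row (cust_id=2): matches 4 o row(s) → 4 output row(s).
- c row (cust_id=9): matches 1 o row(s) → 1 output row(s).
- c row (cust_id=8): no match → kept, o columns NULL.
- c row (cust_id=3): no match → kept, o columns NULL.

(102, 2, Ivan, 2); (102, 2, Omar, 2); (104, 2, Ivan, 2); (104, 2, Omar, 2); (120, 2, Ivan, 2); (120, 2, Omar, 2); (152, 9, Zane, 9); (155, 2, Ivan, 2); (155, 2, Omar, 2); (NULL, 3, Ivan, NULL); (NULL, 8, Liam, NULL); (NULL, 8, Yara, NULL)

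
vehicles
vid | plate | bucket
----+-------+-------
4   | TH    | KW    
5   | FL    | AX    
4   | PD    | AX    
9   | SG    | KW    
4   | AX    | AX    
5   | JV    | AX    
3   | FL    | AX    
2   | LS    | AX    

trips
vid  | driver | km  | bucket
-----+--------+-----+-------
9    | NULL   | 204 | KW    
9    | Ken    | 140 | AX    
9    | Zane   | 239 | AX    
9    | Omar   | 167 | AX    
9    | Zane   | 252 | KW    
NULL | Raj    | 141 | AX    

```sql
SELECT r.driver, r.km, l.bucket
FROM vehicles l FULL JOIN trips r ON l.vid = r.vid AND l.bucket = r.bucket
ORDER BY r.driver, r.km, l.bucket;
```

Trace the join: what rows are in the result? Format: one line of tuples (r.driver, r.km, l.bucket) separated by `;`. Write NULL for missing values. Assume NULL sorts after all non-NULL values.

(Ken, 140, NULL); (Omar, 167, NULL); (Raj, 141, NULL); (Zane, 239, NULL); (Zane, 252, KW); (NULL, 204, KW); (NULL, NULL, AX); (NULL, NULL, AX); (NULL, NULL, AX); (NULL, NULL, AX); (NULL, NULL, AX); (NULL, NULL, AX); (NULL, NULL, KW)

FULL OUTER JOIN keeps every row from both sides; unmatched rows get NULL for the other side's columns.
Matching on l.vid = r.vid AND l.bucket = r.bucket. A NULL in a compared column never satisfies the condition.
Matched pairs: 2; unmatched l rows kept: 7; unmatched r rows kept: 4.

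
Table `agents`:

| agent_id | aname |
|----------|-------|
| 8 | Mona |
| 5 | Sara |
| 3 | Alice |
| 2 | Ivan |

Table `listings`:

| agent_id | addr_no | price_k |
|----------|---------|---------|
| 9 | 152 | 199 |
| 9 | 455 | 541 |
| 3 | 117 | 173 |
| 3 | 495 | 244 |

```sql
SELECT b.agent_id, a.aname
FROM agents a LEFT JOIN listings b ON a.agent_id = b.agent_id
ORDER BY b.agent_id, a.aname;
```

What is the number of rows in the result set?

LEFT JOIN keeps every row from `agents`; unmatched rows get NULL for `listings`'s columns.
Matching on a.agent_id = b.agent_id.
Matched pairs: 2; unmatched a rows kept: 3.
Total: 2 matched + 3 padded = 5 rows.

5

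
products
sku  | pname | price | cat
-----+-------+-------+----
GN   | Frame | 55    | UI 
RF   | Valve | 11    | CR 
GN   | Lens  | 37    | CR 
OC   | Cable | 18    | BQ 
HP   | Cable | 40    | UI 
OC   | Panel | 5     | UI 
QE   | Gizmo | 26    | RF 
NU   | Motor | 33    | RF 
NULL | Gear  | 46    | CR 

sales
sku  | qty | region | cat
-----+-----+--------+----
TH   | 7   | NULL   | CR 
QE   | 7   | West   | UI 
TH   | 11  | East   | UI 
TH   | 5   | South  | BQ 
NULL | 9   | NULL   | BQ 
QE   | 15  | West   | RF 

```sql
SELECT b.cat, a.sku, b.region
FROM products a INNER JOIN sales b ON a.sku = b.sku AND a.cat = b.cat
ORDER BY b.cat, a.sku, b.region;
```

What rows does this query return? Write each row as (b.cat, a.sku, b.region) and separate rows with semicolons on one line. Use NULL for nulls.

INNER JOIN keeps only pairs where the ON condition holds.
Matching on a.sku = b.sku AND a.cat = b.cat. A NULL in a compared column never satisfies the condition.
Matched pairs: 1.

(RF, QE, West)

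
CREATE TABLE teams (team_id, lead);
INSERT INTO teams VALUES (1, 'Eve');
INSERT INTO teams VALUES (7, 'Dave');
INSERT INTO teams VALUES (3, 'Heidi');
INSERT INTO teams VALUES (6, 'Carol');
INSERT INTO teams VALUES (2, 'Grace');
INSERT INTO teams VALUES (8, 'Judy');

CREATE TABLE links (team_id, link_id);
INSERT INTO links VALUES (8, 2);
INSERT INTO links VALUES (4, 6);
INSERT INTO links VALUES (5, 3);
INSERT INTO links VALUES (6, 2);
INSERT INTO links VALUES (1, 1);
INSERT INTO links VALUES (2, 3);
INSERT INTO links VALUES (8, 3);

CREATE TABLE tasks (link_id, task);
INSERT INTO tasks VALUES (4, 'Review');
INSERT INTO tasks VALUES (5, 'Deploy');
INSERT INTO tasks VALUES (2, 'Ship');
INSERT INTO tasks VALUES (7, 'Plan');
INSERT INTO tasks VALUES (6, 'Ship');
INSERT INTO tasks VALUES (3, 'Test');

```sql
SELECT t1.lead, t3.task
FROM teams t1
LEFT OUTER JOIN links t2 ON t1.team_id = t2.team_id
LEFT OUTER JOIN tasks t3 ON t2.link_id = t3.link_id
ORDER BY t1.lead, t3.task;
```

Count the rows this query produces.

7

Joins associate left-to-right: teams LEFT JOIN links on team_id gives 7 intermediate row(s).
Then LEFT JOIN `tasks t3` on link_id: each of those 7 rows is kept; rows whose t2.link_id has no match in t3 get NULL for t3's columns.
Result: 7 row(s).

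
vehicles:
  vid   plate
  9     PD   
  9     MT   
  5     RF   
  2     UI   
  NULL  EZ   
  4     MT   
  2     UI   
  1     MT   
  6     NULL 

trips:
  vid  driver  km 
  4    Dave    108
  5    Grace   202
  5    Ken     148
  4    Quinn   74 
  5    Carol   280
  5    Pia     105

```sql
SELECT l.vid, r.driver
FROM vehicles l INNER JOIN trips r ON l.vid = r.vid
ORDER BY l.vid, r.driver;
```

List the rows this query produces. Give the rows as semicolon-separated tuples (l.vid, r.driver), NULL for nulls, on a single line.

INNER JOIN keeps only pairs where the ON condition holds.
Matching on l.vid = r.vid. A NULL in a compared column never satisfies the condition.
- l (vid=9) has no partner → excluded.
- l (vid=9) has no partner → excluded.
- l (vid=5) pairs with 4 row(s) of r.
- l (vid=2) has no partner → excluded.
- l (vid=NULL) has no partner → excluded.
- l (vid=4) pairs with 2 row(s) of r.
- l (vid=2) has no partner → excluded.
- l (vid=1) has no partner → excluded.
- l (vid=6) has no partner → excluded.
After projecting and ordering:
l.vid | r.driver
4 | Dave
4 | Quinn
5 | Carol
5 | Grace
5 | Ken
5 | Pia

(4, Dave); (4, Quinn); (5, Carol); (5, Grace); (5, Ken); (5, Pia)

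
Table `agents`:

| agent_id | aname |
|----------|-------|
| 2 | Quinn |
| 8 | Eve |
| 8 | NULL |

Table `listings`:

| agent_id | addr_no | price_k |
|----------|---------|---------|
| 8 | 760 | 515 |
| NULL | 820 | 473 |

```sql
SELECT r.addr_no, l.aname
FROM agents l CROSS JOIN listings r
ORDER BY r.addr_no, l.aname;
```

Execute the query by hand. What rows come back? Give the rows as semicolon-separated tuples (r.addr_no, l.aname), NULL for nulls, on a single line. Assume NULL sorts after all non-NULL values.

(760, Eve); (760, Quinn); (760, NULL); (820, Eve); (820, Quinn); (820, NULL)

CROSS JOIN pairs every row of `agents` with every row of `listings`: 3 × 2 = 6 rows.
After projecting and ordering:
r.addr_no | l.aname
760 | Eve
760 | Quinn
760 | NULL
820 | Eve
820 | Quinn
820 | NULL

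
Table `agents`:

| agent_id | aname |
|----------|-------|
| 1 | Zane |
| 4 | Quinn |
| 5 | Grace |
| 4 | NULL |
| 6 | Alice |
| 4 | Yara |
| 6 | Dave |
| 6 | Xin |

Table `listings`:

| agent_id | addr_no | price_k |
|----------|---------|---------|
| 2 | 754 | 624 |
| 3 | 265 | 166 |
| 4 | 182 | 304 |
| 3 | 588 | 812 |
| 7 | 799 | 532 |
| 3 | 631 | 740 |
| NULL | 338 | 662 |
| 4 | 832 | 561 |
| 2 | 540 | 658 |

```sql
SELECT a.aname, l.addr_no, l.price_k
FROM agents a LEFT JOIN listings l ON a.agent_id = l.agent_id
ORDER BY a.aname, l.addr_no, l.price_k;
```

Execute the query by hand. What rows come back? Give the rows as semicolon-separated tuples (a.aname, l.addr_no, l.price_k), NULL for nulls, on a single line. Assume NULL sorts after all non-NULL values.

(Alice, NULL, NULL); (Dave, NULL, NULL); (Grace, NULL, NULL); (Quinn, 182, 304); (Quinn, 832, 561); (Xin, NULL, NULL); (Yara, 182, 304); (Yara, 832, 561); (Zane, NULL, NULL); (NULL, 182, 304); (NULL, 832, 561)

LEFT JOIN keeps every row from `agents`; unmatched rows get NULL for `listings`'s columns.
Matching on a.agent_id = l.agent_id. A NULL in a compared column never satisfies the condition.
- a[0] agent_id=1 → no match; kept with NULLs on the l side.
- a[1] agent_id=4 → 2 match(es) in l → 2 row(s).
- a[2] agent_id=5 → no match; kept with NULLs on the l side.
- a[3] agent_id=4 → 2 match(es) in l → 2 row(s).
- a[4] agent_id=6 → no match; kept with NULLs on the l side.
- a[5] agent_id=4 → 2 match(es) in l → 2 row(s).
- a[6] agent_id=6 → no match; kept with NULLs on the l side.
- a[7] agent_id=6 → no match; kept with NULLs on the l side.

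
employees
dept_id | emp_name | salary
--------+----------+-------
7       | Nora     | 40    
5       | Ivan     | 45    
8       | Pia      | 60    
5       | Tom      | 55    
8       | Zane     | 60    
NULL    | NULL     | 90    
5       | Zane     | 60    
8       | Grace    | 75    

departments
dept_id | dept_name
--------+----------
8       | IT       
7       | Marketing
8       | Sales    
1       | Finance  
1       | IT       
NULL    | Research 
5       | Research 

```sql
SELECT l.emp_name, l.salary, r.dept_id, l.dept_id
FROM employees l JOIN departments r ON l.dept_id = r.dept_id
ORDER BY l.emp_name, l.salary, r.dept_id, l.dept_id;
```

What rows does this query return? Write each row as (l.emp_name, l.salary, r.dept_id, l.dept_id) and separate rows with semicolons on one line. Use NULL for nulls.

INNER JOIN keeps only pairs where the ON condition holds.
Matching on l.dept_id = r.dept_id. A NULL in a compared column never satisfies the condition.
- dept_id=7: 1 matching r row(s), so 1 row(s) emitted.
- dept_id=5: 1 matching r row(s), so 1 row(s) emitted.
- dept_id=8: 2 matching r row(s), so 2 row(s) emitted.
- dept_id=5: 1 matching r row(s), so 1 row(s) emitted.
- dept_id=8: 2 matching r row(s), so 2 row(s) emitted.
- dept_id=NULL: no matching r row, dropped.
- dept_id=5: 1 matching r row(s), so 1 row(s) emitted.
- dept_id=8: 2 matching r row(s), so 2 row(s) emitted.
After projecting and ordering:
l.emp_name | l.salary | r.dept_id | l.dept_id
Grace | 75 | 8 | 8
Grace | 75 | 8 | 8
Ivan | 45 | 5 | 5
Nora | 40 | 7 | 7
Pia | 60 | 8 | 8
Pia | 60 | 8 | 8
Tom | 55 | 5 | 5
Zane | 60 | 5 | 5
Zane | 60 | 8 | 8
Zane | 60 | 8 | 8

(Grace, 75, 8, 8); (Grace, 75, 8, 8); (Ivan, 45, 5, 5); (Nora, 40, 7, 7); (Pia, 60, 8, 8); (Pia, 60, 8, 8); (Tom, 55, 5, 5); (Zane, 60, 5, 5); (Zane, 60, 8, 8); (Zane, 60, 8, 8)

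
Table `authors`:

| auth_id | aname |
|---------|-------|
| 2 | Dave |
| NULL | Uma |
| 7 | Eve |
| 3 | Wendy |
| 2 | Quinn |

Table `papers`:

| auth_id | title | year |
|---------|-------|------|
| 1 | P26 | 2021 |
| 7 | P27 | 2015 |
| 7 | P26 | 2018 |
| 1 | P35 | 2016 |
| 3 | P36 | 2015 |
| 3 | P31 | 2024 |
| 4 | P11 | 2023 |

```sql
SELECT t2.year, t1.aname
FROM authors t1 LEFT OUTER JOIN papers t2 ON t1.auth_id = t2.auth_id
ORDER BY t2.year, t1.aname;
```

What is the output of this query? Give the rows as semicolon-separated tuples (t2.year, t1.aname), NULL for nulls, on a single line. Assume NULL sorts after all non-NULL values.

(2015, Eve); (2015, Wendy); (2018, Eve); (2024, Wendy); (NULL, Dave); (NULL, Quinn); (NULL, Uma)

LEFT JOIN keeps every row from `authors`; unmatched rows get NULL for `papers`'s columns.
Matching on t1.auth_id = t2.auth_id. A NULL in a compared column never satisfies the condition.
- t1 row (auth_id=2): no match → kept, t2 columns NULL.
- t1 row (auth_id=NULL): no match → kept, t2 columns NULL.
- t1 row (auth_id=7): matches 2 t2 row(s) → 2 output row(s).
- t1 row (auth_id=3): matches 2 t2 row(s) → 2 output row(s).
- t1 row (auth_id=2): no match → kept, t2 columns NULL.
After projecting and ordering:
t2.year | t1.aname
2015 | Eve
2015 | Wendy
2018 | Eve
2024 | Wendy
NULL | Dave
NULL | Quinn
NULL | Uma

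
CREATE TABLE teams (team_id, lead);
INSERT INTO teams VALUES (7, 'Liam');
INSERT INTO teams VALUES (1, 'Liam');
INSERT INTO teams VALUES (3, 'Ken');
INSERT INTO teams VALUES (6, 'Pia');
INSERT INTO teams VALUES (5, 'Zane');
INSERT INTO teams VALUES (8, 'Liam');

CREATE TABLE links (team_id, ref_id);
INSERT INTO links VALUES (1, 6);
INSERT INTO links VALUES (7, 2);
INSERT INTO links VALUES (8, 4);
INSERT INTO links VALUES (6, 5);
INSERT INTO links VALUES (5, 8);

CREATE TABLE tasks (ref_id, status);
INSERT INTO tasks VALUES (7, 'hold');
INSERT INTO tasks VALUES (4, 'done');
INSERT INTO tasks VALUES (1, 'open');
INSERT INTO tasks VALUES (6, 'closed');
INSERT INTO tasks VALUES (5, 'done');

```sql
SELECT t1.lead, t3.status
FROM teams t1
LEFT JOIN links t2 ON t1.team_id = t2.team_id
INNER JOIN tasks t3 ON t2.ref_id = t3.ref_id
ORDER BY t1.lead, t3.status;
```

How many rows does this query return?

3

Step 1 — t1 LEFT JOIN t2 on team_id → 6 row(s).
Then INNER JOIN `tasks t3` on ref_id: keep only rows whose t2.ref_id appears in t3.
Result: 3 row(s).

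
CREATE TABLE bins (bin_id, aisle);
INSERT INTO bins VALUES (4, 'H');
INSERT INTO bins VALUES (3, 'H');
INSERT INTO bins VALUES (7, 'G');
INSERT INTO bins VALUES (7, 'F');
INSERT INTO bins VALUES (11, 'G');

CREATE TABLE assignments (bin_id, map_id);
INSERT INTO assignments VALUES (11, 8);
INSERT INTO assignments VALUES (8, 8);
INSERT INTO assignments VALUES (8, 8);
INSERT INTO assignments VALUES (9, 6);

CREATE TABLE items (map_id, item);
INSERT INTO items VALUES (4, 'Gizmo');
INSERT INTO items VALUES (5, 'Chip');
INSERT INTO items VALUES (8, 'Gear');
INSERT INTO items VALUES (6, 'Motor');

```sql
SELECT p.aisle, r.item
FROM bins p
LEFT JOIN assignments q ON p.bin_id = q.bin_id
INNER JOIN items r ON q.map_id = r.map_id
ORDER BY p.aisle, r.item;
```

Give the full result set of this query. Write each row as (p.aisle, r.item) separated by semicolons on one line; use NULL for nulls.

Step 1 — p LEFT JOIN q on bin_id → 5 row(s).
Then INNER JOIN `items r` on map_id: keep only rows whose q.map_id appears in r.

(G, Gear)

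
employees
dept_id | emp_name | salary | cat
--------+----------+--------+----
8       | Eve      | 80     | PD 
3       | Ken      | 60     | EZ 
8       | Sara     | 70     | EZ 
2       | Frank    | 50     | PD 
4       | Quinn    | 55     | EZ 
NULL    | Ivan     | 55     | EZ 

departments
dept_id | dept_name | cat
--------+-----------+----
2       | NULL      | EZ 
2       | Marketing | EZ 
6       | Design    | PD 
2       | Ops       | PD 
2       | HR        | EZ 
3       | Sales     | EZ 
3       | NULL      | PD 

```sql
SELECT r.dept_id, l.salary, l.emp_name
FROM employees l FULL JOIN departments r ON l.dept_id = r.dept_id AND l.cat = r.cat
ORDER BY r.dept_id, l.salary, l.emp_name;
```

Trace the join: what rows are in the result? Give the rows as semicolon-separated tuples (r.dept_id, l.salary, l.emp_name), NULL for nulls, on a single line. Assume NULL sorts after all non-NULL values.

(2, 50, Frank); (2, NULL, NULL); (2, NULL, NULL); (2, NULL, NULL); (3, 60, Ken); (3, NULL, NULL); (6, NULL, NULL); (NULL, 55, Ivan); (NULL, 55, Quinn); (NULL, 70, Sara); (NULL, 80, Eve)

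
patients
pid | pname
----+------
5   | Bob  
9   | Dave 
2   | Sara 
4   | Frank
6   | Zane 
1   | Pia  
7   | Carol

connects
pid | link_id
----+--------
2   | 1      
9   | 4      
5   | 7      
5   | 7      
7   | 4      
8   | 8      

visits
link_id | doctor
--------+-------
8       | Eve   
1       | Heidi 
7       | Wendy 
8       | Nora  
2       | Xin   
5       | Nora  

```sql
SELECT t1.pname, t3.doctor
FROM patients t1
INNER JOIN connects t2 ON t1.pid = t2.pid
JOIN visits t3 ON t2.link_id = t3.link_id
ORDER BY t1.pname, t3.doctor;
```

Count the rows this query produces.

Evaluate left to right. First `patients t1 INNER JOIN connects t2` on pid: 5 row(s).
Then INNER JOIN `visits t3` on link_id: keep only rows whose t2.link_id appears in t3.
Result: 3 row(s).

3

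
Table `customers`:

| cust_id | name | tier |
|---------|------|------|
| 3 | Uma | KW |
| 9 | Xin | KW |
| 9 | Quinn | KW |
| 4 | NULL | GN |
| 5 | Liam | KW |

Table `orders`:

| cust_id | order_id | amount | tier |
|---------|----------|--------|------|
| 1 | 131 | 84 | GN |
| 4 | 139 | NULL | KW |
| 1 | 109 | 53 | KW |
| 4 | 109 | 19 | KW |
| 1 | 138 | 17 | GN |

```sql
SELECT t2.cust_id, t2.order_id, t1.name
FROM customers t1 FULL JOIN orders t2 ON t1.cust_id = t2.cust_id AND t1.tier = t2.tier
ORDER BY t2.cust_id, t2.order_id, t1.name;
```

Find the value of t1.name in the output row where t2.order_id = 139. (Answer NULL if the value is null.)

NULL

FULL OUTER JOIN keeps every row from both sides; unmatched rows get NULL for the other side's columns.
Matching on t1.cust_id = t2.cust_id AND t1.tier = t2.tier.
- t1 (cust_id=3, tier=KW) has no partner → padded with NULL.
- t1 (cust_id=9, tier=KW) has no partner → padded with NULL.
- t1 (cust_id=9, tier=KW) has no partner → padded with NULL.
- t1 (cust_id=4, tier=GN) has no partner → padded with NULL.
- t1 (cust_id=5, tier=KW) has no partner → padded with NULL.
- 5 row(s) from t2 found no t1 partner → padded with NULL.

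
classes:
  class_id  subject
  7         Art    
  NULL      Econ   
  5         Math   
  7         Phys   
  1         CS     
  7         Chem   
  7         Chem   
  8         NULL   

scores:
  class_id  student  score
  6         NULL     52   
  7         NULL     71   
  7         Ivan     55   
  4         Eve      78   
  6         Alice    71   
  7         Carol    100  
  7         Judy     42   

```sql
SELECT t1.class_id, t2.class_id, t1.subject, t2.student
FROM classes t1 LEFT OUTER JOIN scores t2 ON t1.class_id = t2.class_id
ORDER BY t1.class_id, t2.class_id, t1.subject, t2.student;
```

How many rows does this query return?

LEFT JOIN keeps every row from `classes`; unmatched rows get NULL for `scores`'s columns.
Matching on t1.class_id = t2.class_id. A NULL in a compared column never satisfies the condition.
Matched pairs: 16; unmatched t1 rows kept: 4.
Total: 16 matched + 4 padded = 20 rows.

20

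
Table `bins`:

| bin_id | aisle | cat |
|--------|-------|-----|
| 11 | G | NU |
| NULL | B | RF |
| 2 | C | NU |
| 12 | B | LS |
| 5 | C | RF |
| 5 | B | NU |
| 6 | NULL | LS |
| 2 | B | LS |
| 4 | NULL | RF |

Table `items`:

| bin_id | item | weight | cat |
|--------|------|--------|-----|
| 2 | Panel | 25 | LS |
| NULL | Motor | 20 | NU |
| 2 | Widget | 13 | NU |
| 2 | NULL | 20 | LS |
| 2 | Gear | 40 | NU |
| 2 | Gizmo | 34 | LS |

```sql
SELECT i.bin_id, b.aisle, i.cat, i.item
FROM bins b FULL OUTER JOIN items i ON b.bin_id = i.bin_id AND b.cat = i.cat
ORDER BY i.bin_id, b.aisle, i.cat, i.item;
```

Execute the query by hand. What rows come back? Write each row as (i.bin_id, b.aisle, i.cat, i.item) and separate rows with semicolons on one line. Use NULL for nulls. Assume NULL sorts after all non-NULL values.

FULL OUTER JOIN keeps every row from both sides; unmatched rows get NULL for the other side's columns.
Matching on b.bin_id = i.bin_id AND b.cat = i.cat. A NULL in a compared column never satisfies the condition.
- b[0] bin_id=11, cat=NU → no match; kept with NULLs on the i side.
- b[1] bin_id=NULL, cat=RF → no match; kept with NULLs on the i side.
- b[2] bin_id=2, cat=NU → 2 match(es) in i → 2 row(s).
- b[3] bin_id=12, cat=LS → no match; kept with NULLs on the i side.
- b[4] bin_id=5, cat=RF → no match; kept with NULLs on the i side.
- b[5] bin_id=5, cat=NU → no match; kept with NULLs on the i side.
- b[6] bin_id=6, cat=LS → no match; kept with NULLs on the i side.
- b[7] bin_id=2, cat=LS → 3 match(es) in i → 3 row(s).
- b[8] bin_id=4, cat=RF → no match; kept with NULLs on the i side.
- 1 row(s) from i found no b partner → padded with NULL.

(2, B, LS, Gizmo); (2, B, LS, Panel); (2, B, LS, NULL); (2, C, NU, Gear); (2, C, NU, Widget); (NULL, B, NULL, NULL); (NULL, B, NULL, NULL); (NULL, B, NULL, NULL); (NULL, C, NULL, NULL); (NULL, G, NULL, NULL); (NULL, NULL, NU, Motor); (NULL, NULL, NULL, NULL); (NULL, NULL, NULL, NULL)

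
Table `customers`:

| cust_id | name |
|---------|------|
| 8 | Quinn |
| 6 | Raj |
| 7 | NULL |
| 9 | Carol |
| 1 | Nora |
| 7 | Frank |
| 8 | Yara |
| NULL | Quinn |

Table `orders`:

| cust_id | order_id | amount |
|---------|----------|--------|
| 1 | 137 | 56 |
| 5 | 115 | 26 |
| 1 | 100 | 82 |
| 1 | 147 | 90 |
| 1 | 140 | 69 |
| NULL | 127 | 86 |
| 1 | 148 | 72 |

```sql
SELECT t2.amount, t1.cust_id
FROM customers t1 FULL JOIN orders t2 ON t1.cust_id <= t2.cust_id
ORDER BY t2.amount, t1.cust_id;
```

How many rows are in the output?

FULL OUTER JOIN keeps every row from both sides; unmatched rows get NULL for the other side's columns.
Matching on t1.cust_id <= t2.cust_id. A NULL in a compared column never satisfies the condition.
Matched pairs: 6; unmatched t1 rows kept: 7; unmatched t2 rows kept: 1.
Total: 6 matched + 8 padded = 14 rows.

14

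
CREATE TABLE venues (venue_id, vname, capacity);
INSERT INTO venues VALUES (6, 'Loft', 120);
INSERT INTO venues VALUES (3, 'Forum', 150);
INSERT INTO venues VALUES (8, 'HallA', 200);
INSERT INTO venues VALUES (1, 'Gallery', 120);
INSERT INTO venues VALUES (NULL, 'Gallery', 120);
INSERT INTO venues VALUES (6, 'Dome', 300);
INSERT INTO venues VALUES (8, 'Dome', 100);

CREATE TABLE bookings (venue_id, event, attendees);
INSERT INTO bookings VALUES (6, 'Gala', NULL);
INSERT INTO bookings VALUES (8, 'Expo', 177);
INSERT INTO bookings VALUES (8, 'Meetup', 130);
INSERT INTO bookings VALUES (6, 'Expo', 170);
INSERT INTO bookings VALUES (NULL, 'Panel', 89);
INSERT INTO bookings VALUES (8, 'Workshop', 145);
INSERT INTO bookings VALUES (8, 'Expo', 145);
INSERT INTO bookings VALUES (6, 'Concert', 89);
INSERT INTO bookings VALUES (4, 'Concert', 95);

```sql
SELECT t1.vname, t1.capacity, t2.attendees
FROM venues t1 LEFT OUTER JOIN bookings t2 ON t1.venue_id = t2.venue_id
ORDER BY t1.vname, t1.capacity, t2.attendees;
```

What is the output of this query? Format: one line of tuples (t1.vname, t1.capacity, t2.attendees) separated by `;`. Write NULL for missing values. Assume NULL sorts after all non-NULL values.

(Dome, 100, 130); (Dome, 100, 145); (Dome, 100, 145); (Dome, 100, 177); (Dome, 300, 89); (Dome, 300, 170); (Dome, 300, NULL); (Forum, 150, NULL); (Gallery, 120, NULL); (Gallery, 120, NULL); (HallA, 200, 130); (HallA, 200, 145); (HallA, 200, 145); (HallA, 200, 177); (Loft, 120, 89); (Loft, 120, 170); (Loft, 120, NULL)

LEFT JOIN keeps every row from `venues`; unmatched rows get NULL for `bookings`'s columns.
Matching on t1.venue_id = t2.venue_id. A NULL in a compared column never satisfies the condition.
- venue_id=6: 3 matching t2 row(s), so 3 row(s) emitted.
- venue_id=3: no t2 row matches, row kept with t2 columns NULL.
- venue_id=8: 4 matching t2 row(s), so 4 row(s) emitted.
- venue_id=1: no t2 row matches, row kept with t2 columns NULL.
- venue_id=NULL: no t2 row matches, row kept with t2 columns NULL.
- venue_id=6: 3 matching t2 row(s), so 3 row(s) emitted.
- venue_id=8: 4 matching t2 row(s), so 4 row(s) emitted.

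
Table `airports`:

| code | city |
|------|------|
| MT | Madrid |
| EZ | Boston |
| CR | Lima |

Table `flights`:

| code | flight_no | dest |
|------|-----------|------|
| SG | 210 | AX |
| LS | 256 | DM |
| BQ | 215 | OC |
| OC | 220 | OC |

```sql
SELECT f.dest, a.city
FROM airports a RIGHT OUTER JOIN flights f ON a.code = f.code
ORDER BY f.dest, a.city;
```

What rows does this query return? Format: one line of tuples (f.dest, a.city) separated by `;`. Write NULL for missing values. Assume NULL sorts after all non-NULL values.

RIGHT JOIN keeps every row from `flights`; unmatched rows get NULL for `airports`'s columns.
Matching on a.code = f.code.
- a[0] code=MT → no match.
- a[1] code=EZ → no match.
- a[2] code=CR → no match.
- plus 4 unmatched f row(s), each kept with NULL a columns.
After projecting and ordering:
f.dest | a.city
AX | NULL
DM | NULL
OC | NULL
OC | NULL

(AX, NULL); (DM, NULL); (OC, NULL); (OC, NULL)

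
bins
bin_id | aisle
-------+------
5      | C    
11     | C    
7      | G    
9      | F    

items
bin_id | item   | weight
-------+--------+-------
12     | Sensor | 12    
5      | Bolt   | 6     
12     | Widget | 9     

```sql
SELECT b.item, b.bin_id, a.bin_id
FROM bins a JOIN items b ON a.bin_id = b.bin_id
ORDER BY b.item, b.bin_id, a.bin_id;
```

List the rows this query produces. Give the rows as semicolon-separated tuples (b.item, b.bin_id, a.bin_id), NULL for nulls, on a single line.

(Bolt, 5, 5)

INNER JOIN keeps only pairs where the ON condition holds.
Matching on a.bin_id = b.bin_id.
- bin_id=5: 1 matching b row(s), so 1 row(s) emitted.
- bin_id=11: no matching b row, dropped.
- bin_id=7: no matching b row, dropped.
- bin_id=9: no matching b row, dropped.
After projecting and ordering:
b.item | b.bin_id | a.bin_id
Bolt | 5 | 5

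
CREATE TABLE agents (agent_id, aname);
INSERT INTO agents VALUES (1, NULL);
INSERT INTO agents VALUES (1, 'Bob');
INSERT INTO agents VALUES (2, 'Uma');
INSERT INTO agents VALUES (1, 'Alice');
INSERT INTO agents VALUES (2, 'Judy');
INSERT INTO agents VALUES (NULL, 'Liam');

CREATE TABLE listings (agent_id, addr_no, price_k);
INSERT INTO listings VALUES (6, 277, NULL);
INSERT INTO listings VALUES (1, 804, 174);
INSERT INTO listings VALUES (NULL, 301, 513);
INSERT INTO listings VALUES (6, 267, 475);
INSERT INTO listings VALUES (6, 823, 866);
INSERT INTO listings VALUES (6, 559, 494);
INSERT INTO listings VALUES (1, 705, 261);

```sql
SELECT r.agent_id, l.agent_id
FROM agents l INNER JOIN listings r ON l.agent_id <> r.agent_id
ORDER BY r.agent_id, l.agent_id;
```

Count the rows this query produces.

24

INNER JOIN keeps only pairs where the ON condition holds.
Matching on l.agent_id <> r.agent_id. A NULL in a compared column never satisfies the condition.
Matched pairs: 24.
Total: 24 rows.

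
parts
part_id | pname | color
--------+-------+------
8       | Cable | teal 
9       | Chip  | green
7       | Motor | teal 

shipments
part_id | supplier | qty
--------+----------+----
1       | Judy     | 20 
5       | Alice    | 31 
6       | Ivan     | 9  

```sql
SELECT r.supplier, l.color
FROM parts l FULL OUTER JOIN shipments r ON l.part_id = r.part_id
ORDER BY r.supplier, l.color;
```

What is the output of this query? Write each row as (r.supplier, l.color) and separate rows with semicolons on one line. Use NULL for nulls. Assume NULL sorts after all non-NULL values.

(Alice, NULL); (Ivan, NULL); (Judy, NULL); (NULL, green); (NULL, teal); (NULL, teal)

FULL OUTER JOIN keeps every row from both sides; unmatched rows get NULL for the other side's columns.
Matching on l.part_id = r.part_id.
- l[0] part_id=8 → no match; kept with NULLs on the r side.
- l[1] part_id=9 → no match; kept with NULLs on the r side.
- l[2] part_id=7 → no match; kept with NULLs on the r side.
- 3 r row(s) had no l match → kept, l columns NULL.
After projecting and ordering:
r.supplier | l.color
Alice | NULL
Ivan | NULL
Judy | NULL
NULL | green
NULL | teal
NULL | teal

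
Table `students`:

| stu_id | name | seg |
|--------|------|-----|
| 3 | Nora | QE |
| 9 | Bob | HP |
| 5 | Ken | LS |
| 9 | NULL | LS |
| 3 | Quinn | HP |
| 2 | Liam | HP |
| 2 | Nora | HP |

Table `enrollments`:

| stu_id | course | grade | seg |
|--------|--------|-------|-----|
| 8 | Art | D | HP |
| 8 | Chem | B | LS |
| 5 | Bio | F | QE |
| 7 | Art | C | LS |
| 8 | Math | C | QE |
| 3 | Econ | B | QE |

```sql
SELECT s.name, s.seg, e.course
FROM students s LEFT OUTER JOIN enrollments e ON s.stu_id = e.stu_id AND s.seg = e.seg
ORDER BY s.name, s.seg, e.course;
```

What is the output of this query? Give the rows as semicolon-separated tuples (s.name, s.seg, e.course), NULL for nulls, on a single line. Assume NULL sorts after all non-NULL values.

(Bob, HP, NULL); (Ken, LS, NULL); (Liam, HP, NULL); (Nora, HP, NULL); (Nora, QE, Econ); (Quinn, HP, NULL); (NULL, LS, NULL)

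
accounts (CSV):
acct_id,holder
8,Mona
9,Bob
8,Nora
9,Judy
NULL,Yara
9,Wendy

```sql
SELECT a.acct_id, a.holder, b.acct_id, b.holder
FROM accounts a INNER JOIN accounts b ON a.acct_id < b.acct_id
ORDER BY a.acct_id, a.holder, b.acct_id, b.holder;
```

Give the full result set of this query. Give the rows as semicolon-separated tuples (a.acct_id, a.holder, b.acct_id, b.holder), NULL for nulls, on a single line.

INNER JOIN keeps only pairs where the ON condition holds.
Matching on a.acct_id < b.acct_id. A NULL in a compared column never satisfies the condition.
- a (acct_id=8) pairs with 3 row(s) of b.
- a (acct_id=9) has no partner → excluded.
- a (acct_id=8) pairs with 3 row(s) of b.
- a (acct_id=9) has no partner → excluded.
- a (acct_id=NULL) has no partner → excluded.
- a (acct_id=9) has no partner → excluded.
After projecting and ordering:
a.acct_id | a.holder | b.acct_id | b.holder
8 | Mona | 9 | Bob
8 | Mona | 9 | Judy
8 | Mona | 9 | Wendy
8 | Nora | 9 | Bob
8 | Nora | 9 | Judy
8 | Nora | 9 | Wendy

(8, Mona, 9, Bob); (8, Mona, 9, Judy); (8, Mona, 9, Wendy); (8, Nora, 9, Bob); (8, Nora, 9, Judy); (8, Nora, 9, Wendy)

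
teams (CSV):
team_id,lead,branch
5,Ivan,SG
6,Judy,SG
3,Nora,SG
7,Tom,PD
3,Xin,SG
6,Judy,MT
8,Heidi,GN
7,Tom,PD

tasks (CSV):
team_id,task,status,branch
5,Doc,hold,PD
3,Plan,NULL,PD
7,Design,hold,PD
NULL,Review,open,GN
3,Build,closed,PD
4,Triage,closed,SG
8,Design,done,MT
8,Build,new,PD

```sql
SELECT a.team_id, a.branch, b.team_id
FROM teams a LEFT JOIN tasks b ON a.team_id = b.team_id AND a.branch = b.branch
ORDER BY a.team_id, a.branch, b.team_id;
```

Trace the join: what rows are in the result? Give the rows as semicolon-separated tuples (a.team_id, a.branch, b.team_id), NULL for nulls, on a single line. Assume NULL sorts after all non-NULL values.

LEFT JOIN keeps every row from `teams`; unmatched rows get NULL for `tasks`'s columns.
Matching on a.team_id = b.team_id AND a.branch = b.branch. A NULL in a compared column never satisfies the condition.
- a (team_id=5, branch=SG) has no partner → padded with NULL.
- a (team_id=6, branch=SG) has no partner → padded with NULL.
- a (team_id=3, branch=SG) has no partner → padded with NULL.
- a (team_id=7, branch=PD) pairs with 1 row(s) of b.
- a (team_id=3, branch=SG) has no partner → padded with NULL.
- a (team_id=6, branch=MT) has no partner → padded with NULL.
- a (team_id=8, branch=GN) has no partner → padded with NULL.
- a (team_id=7, branch=PD) pairs with 1 row(s) of b.
After projecting and ordering:
a.team_id | a.branch | b.team_id
3 | SG | NULL
3 | SG | NULL
5 | SG | NULL
6 | MT | NULL
6 | SG | NULL
7 | PD | 7
7 | PD | 7
8 | GN | NULL

(3, SG, NULL); (3, SG, NULL); (5, SG, NULL); (6, MT, NULL); (6, SG, NULL); (7, PD, 7); (7, PD, 7); (8, GN, NULL)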